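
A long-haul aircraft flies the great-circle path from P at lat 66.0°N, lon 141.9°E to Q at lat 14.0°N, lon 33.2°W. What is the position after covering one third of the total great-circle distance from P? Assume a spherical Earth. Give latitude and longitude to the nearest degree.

The haversine formula gives a central angle δ ≈ 1.744 rad (99.9°) between the endpoints.
Interpolate at f = 1/3 with slerp weights a = sin((1−f)δ)/sin δ ≈ 0.932, b = sin(fδ)/sin δ ≈ 0.557.
p = a·p₁ + b·p₂ ≈ (0.154, -0.062, 0.986); φ = arcsin(p_z) ≈ 80.42°, λ = atan2(p_y, p_x) ≈ -21.99°.

≈ lat 80°N, lon 22°W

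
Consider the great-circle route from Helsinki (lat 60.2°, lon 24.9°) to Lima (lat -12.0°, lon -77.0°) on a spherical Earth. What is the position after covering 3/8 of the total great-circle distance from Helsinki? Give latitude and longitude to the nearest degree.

Convert each endpoint to a unit vector on the sphere (x = cos φ cos λ, y = cos φ sin λ, z = sin φ).
The central angle between the endpoints is δ = arccos(p₁·p₂) ≈ 1.855 rad (106.3°).
Interpolate at f = 3/8 with slerp weights a = sin((1−f)δ)/sin δ ≈ 0.955, b = sin(fδ)/sin δ ≈ 0.668.
p = a·p₁ + b·p₂ ≈ (0.577, -0.437, 0.690); φ = arcsin(p_z) ≈ 43.62°, λ = atan2(p_y, p_x) ≈ -37.09°.

≈ lat 44°, lon -37°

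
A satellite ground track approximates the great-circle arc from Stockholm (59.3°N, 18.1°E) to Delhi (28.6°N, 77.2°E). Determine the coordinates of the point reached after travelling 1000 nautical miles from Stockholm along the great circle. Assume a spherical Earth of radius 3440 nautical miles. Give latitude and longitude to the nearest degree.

Write both endpoints as unit vectors p₁, p₂ with components (cos φ cos λ, cos φ sin λ, sin φ).
The central angle between the endpoints is δ = arccos(p₁·p₂) ≈ 0.874 rad (50.1°). The total great-circle distance is δ·R ≈ 0.874 × 3440 ≈ 3006 nmi, so the target fraction is f = 1000/3006 ≈ 0.333.
Interpolate at f ≈ 0.333 with slerp weights a = sin((1−f)δ)/sin δ ≈ 0.718, b = sin(fδ)/sin δ ≈ 0.374.
p = a·p₁ + b·p₂ ≈ (0.421, 0.434, 0.796); φ = arcsin(p_z) ≈ 52.79°, λ = atan2(p_y, p_x) ≈ 45.85°.

≈ 53°N, 46°E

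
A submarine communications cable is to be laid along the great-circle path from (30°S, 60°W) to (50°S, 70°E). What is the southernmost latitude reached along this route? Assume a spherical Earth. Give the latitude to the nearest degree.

≈ 65°S

The great circle lies in the plane with unit normal n̂ = (p₁ × p₂)/|p₁ × p₂|.
Here n̂_z ≈ +0.427; the vertex latitude is φ_max = arccos|n̂_z| ≈ 64.7°.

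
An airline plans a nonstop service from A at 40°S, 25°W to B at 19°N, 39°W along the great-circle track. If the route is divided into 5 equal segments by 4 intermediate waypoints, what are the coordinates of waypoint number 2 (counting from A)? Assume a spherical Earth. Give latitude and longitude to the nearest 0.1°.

≈ 16.5°S, 31.4°W

Write both endpoints as unit vectors p₁, p₂ with components (cos φ cos λ, cos φ sin λ, sin φ).
The central angle between the endpoints is δ = arccos(p₁·p₂) ≈ 1.055 rad (60.4°).
Interpolate at f = 2/5 with slerp weights a = sin((1−f)δ)/sin δ ≈ 0.680, b = sin(fδ)/sin δ ≈ 0.471.
p = a·p₁ + b·p₂ ≈ (0.818, -0.500, -0.284); φ = arcsin(p_z) ≈ -16.49°, λ = atan2(p_y, p_x) ≈ -31.45°.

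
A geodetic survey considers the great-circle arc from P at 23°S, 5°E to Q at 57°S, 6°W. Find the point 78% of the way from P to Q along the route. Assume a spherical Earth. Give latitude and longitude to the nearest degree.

Convert each endpoint to a unit vector on the sphere (x = cos φ cos λ, y = cos φ sin λ, z = sin φ).
The central angle between the endpoints is δ = arccos(p₁·p₂) ≈ 0.610 rad (34.9°).
Interpolate at f = 0.78 with slerp weights a = sin((1−f)δ)/sin δ ≈ 0.234, b = sin(fδ)/sin δ ≈ 0.800.
p = a·p₁ + b·p₂ ≈ (0.647, -0.027, -0.762); φ = arcsin(p_z) ≈ -49.62°, λ = atan2(p_y, p_x) ≈ -2.37°.

≈ 50°S, 2°W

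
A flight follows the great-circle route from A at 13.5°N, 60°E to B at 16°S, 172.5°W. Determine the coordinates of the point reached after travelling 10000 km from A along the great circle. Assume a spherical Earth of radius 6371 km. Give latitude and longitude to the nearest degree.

The haversine formula gives a central angle δ ≈ 2.257 rad (129.3°) between the endpoints. The total great-circle distance is δ·R ≈ 2.257 × 6371 ≈ 14377 km, so the target fraction is f = 10000/14377 ≈ 0.696.
Interpolate at f ≈ 0.696 with slerp weights a = sin((1−f)δ)/sin δ ≈ 0.820, b = sin(fδ)/sin δ ≈ 1.292.
p = a·p₁ + b·p₂ ≈ (-0.833, 0.528, -0.165); φ = arcsin(p_z) ≈ -9.49°, λ = atan2(p_y, p_x) ≈ 147.63°.

≈ 9°S, 148°E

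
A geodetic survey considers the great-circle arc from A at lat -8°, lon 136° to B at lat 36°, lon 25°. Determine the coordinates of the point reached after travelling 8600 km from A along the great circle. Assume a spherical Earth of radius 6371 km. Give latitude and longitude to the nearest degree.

≈ lat 32°, lon 66°

The haversine formula gives a central angle δ ≈ 1.949 rad (111.6°) between the endpoints. The total great-circle distance is δ·R ≈ 1.949 × 6371 ≈ 12415 km, so the target fraction is f = 8600/12415 ≈ 0.693.
Interpolate at f ≈ 0.693 with slerp weights a = sin((1−f)δ)/sin δ ≈ 0.606, b = sin(fδ)/sin δ ≈ 1.050.
p = a·p₁ + b·p₂ ≈ (0.338, 0.776, 0.533); φ = arcsin(p_z) ≈ 32.18°, λ = atan2(p_y, p_x) ≈ 66.48°.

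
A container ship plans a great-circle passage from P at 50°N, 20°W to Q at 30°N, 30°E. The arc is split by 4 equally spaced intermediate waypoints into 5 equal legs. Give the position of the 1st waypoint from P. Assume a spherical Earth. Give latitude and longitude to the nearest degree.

≈ 48°N, 7°W

The haversine formula gives a central angle δ ≈ 0.736 rad (42.2°) between the endpoints.
Interpolate at f = 1/5 with slerp weights a = sin((1−f)δ)/sin δ ≈ 0.827, b = sin(fδ)/sin δ ≈ 0.219.
p = a·p₁ + b·p₂ ≈ (0.664, -0.087, 0.743); φ = arcsin(p_z) ≈ 47.99°, λ = atan2(p_y, p_x) ≈ -7.49°.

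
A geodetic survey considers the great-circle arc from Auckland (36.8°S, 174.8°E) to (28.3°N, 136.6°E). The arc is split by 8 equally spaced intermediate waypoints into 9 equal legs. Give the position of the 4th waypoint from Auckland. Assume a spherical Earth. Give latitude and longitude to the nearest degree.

≈ (8°S, 157°E)

Convert each endpoint to a unit vector on the sphere (x = cos φ cos λ, y = cos φ sin λ, z = sin φ).
The central angle between the endpoints is δ = arccos(p₁·p₂) ≈ 1.297 rad (74.3°).
Interpolate at f = 4/9 with slerp weights a = sin((1−f)δ)/sin δ ≈ 0.685, b = sin(fδ)/sin δ ≈ 0.566.
p = a·p₁ + b·p₂ ≈ (-0.909, 0.392, -0.142); φ = arcsin(p_z) ≈ -8.17°, λ = atan2(p_y, p_x) ≈ 156.65°.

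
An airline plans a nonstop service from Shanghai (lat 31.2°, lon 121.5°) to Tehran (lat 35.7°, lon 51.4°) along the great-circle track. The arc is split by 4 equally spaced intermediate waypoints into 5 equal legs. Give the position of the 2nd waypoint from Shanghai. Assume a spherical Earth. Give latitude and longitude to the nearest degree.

≈ lat 38°, lon 95°

Write both endpoints as unit vectors p₁, p₂ with components (cos φ cos λ, cos φ sin λ, sin φ).
The central angle between the endpoints is δ = arccos(p₁·p₂) ≈ 1.002 rad (57.4°).
Interpolate at f = 2/5 with slerp weights a = sin((1−f)δ)/sin δ ≈ 0.671, b = sin(fδ)/sin δ ≈ 0.463.
p = a·p₁ + b·p₂ ≈ (-0.065, 0.783, 0.618); φ = arcsin(p_z) ≈ 38.17°, λ = atan2(p_y, p_x) ≈ 94.77°.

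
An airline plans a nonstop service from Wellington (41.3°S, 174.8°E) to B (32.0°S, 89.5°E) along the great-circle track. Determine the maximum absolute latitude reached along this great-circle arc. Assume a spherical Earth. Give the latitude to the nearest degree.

The great circle lies in the plane with unit normal n̂ = (p₁ × p₂)/|p₁ × p₂|.
Here n̂_z ≈ -0.693; the vertex latitude is φ_max = arccos|n̂_z| ≈ 46.1°.
Check via Clairaut: cos φ_max = |cos φ₁| · sin C = cos(41.3°)·sin(112.6°) ≈ 0.693, again giving ≈ 46.1°.

≈ 46°S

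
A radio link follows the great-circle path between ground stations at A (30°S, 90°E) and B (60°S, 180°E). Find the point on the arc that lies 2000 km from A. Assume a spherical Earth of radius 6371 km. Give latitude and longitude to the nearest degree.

≈ (44°S, 104°E)

Convert each endpoint to a unit vector on the sphere (x = cos φ cos λ, y = cos φ sin λ, z = sin φ).
The central angle between the endpoints is δ = arccos(p₁·p₂) ≈ 1.123 rad (64.3°). The total great-circle distance is δ·R ≈ 1.123 × 6371 ≈ 7154 km, so the target fraction is f = 2000/7154 ≈ 0.280.
Interpolate at f ≈ 0.280 with slerp weights a = sin((1−f)δ)/sin δ ≈ 0.803, b = sin(fδ)/sin δ ≈ 0.343.
p = a·p₁ + b·p₂ ≈ (-0.171, 0.695, -0.698); φ = arcsin(p_z) ≈ -44.27°, λ = atan2(p_y, p_x) ≈ 103.84°.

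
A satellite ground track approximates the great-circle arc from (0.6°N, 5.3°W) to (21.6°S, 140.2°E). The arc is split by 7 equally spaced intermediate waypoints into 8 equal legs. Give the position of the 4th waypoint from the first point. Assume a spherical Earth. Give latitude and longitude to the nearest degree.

Convert each endpoint to a unit vector on the sphere (x = cos φ cos λ, y = cos φ sin λ, z = sin φ).
The central angle between the endpoints is δ = arccos(p₁·p₂) ≈ 2.450 rad (140.4°).
Interpolate at f = 4/8 with slerp weights a = sin((1−f)δ)/sin δ ≈ 1.475, b = sin(fδ)/sin δ ≈ 1.475.
p = a·p₁ + b·p₂ ≈ (0.415, 0.741, -0.527); φ = arcsin(p_z) ≈ -31.83°, λ = atan2(p_y, p_x) ≈ 60.77°.

≈ (32°S, 61°E)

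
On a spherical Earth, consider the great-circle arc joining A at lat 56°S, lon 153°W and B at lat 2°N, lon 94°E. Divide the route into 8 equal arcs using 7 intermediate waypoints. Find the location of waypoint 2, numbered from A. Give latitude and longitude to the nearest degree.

Write both endpoints as unit vectors p₁, p₂ with components (cos φ cos λ, cos φ sin λ, sin φ).
The central angle between the endpoints is δ = arccos(p₁·p₂) ≈ 1.821 rad (104.3°).
Interpolate at f = 2/8 with slerp weights a = sin((1−f)δ)/sin δ ≈ 1.010, b = sin(fδ)/sin δ ≈ 0.454.
p = a·p₁ + b·p₂ ≈ (-0.535, 0.196, -0.822); φ = arcsin(p_z) ≈ -55.27°, λ = atan2(p_y, p_x) ≈ 159.90°.

≈ lat 55°S, lon 160°E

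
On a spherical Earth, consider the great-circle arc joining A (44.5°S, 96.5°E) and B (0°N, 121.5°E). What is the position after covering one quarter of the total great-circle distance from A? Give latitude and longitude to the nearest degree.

The haversine formula gives a central angle δ ≈ 0.868 rad (49.7°) between the endpoints.
Interpolate at f = 1/4 with slerp weights a = sin((1−f)δ)/sin δ ≈ 0.794, b = sin(fδ)/sin δ ≈ 0.282.
p = a·p₁ + b·p₂ ≈ (-0.212, 0.803, -0.557); φ = arcsin(p_z) ≈ -33.82°, λ = atan2(p_y, p_x) ≈ 104.75°.

≈ (34°S, 105°E)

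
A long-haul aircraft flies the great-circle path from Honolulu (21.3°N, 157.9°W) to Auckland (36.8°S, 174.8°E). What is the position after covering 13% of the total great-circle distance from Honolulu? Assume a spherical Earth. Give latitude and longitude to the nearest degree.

≈ (14°N, 161°W)

The haversine formula gives a central angle δ ≈ 1.109 rad (63.6°) between the endpoints.
Interpolate at f = 0.13 with slerp weights a = sin((1−f)δ)/sin δ ≈ 0.918, b = sin(fδ)/sin δ ≈ 0.160.
p = a·p₁ + b·p₂ ≈ (-0.921, -0.310, 0.237); φ = arcsin(p_z) ≈ 13.73°, λ = atan2(p_y, p_x) ≈ -161.38°.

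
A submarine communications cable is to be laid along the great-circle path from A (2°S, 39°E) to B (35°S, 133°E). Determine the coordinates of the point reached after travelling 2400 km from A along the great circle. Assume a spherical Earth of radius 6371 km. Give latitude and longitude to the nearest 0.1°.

Write both endpoints as unit vectors p₁, p₂ with components (cos φ cos λ, cos φ sin λ, sin φ).
The central angle between the endpoints is δ = arccos(p₁·p₂) ≈ 1.608 rad (92.1°). The total great-circle distance is δ·R ≈ 1.608 × 6371 ≈ 10244 km, so the target fraction is f = 2400/10244 ≈ 0.234.
Interpolate at f ≈ 0.234 with slerp weights a = sin((1−f)δ)/sin δ ≈ 0.944, b = sin(fδ)/sin δ ≈ 0.368.
p = a·p₁ + b·p₂ ≈ (0.527, 0.814, -0.244); φ = arcsin(p_z) ≈ -14.13°, λ = atan2(p_y, p_x) ≈ 57.07°.

≈ (14.1°S, 57.1°E)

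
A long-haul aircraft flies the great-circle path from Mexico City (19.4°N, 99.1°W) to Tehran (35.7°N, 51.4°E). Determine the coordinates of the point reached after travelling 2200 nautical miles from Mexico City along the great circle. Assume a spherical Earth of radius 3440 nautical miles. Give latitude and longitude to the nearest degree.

≈ 50°N, 74°W

From cos δ = sin φ₁ sin φ₂ + cos φ₁ cos φ₂ cos Δλ, the central angle is δ ≈ 2.063 rad (118.2°). The total great-circle distance is δ·R ≈ 2.063 × 3440 ≈ 7098 nmi, so the target fraction is f = 2200/7098 ≈ 0.310.
Interpolate at f ≈ 0.310 with slerp weights a = sin((1−f)δ)/sin δ ≈ 1.123, b = sin(fδ)/sin δ ≈ 0.677.
p = a·p₁ + b·p₂ ≈ (0.176, -0.616, 0.768); φ = arcsin(p_z) ≈ 50.19°, λ = atan2(p_y, p_x) ≈ -74.07°.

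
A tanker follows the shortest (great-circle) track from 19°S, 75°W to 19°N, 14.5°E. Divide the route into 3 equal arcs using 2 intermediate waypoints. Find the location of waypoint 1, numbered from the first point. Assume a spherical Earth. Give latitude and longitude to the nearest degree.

Write both endpoints as unit vectors p₁, p₂ with components (cos φ cos λ, cos φ sin λ, sin φ).
The central angle between the endpoints is δ = arccos(p₁·p₂) ≈ 1.669 rad (95.6°).
Interpolate at f = 1/3 with slerp weights a = sin((1−f)δ)/sin δ ≈ 0.901, b = sin(fδ)/sin δ ≈ 0.531.
p = a·p₁ + b·p₂ ≈ (0.706, -0.698, -0.121); φ = arcsin(p_z) ≈ -6.93°, λ = atan2(p_y, p_x) ≈ -44.64°.

≈ 7°S, 45°W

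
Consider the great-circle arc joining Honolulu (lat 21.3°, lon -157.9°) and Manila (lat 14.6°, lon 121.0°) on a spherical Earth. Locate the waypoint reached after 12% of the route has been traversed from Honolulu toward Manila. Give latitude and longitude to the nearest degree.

Convert each endpoint to a unit vector on the sphere (x = cos φ cos λ, y = cos φ sin λ, z = sin φ).
The central angle between the endpoints is δ = arccos(p₁·p₂) ≈ 1.338 rad (76.6°).
Interpolate at f = 0.12 with slerp weights a = sin((1−f)δ)/sin δ ≈ 0.949, b = sin(fδ)/sin δ ≈ 0.164.
p = a·p₁ + b·p₂ ≈ (-0.901, -0.196, 0.386); φ = arcsin(p_z) ≈ 22.72°, λ = atan2(p_y, p_x) ≈ -167.70°.

≈ lat 23°, lon -168°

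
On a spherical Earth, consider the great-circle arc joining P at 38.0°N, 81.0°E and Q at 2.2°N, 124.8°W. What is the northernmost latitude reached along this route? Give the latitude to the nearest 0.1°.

The great circle lies in the plane with unit normal n̂ = (p₁ × p₂)/|p₁ × p₂|.
Here n̂_z ≈ +0.471; the vertex latitude is φ_max = arccos|n̂_z| ≈ 61.9°.
Check via Clairaut: cos φ_max = |cos φ₁| · sin C = cos(38.0°)·sin(36.7°) ≈ 0.471, again giving ≈ 61.9°.

≈ 61.9°N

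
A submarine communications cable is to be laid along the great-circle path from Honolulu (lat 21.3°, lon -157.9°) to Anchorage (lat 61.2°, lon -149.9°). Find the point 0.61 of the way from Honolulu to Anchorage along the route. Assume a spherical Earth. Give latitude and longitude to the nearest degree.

≈ lat 46°, lon -154°

Write both endpoints as unit vectors p₁, p₂ with components (cos φ cos λ, cos φ sin λ, sin φ).
The central angle between the endpoints is δ = arccos(p₁·p₂) ≈ 0.703 rad (40.3°).
Interpolate at f = 0.61 with slerp weights a = sin((1−f)δ)/sin δ ≈ 0.419, b = sin(fδ)/sin δ ≈ 0.643.
p = a·p₁ + b·p₂ ≈ (-0.630, -0.302, 0.716); φ = arcsin(p_z) ≈ 45.70°, λ = atan2(p_y, p_x) ≈ -154.36°.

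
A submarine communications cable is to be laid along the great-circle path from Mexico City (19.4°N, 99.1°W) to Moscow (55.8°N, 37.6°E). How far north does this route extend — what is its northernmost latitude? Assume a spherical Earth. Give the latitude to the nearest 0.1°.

≈ 68.5°N

The great circle lies in the plane with unit normal n̂ = (p₁ × p₂)/|p₁ × p₂|.
Here n̂_z ≈ +0.366; the vertex latitude is φ_max = arccos|n̂_z| ≈ 68.5°.
Check via Clairaut: cos φ_max = |cos φ₁| · sin C = cos(19.4°)·sin(22.8°) ≈ 0.366, again giving ≈ 68.5°.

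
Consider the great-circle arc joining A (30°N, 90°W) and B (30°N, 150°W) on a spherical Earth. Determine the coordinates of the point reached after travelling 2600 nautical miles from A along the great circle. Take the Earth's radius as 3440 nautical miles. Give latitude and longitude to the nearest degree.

Convert each endpoint to a unit vector on the sphere (x = cos φ cos λ, y = cos φ sin λ, z = sin φ).
The central angle between the endpoints is δ = arccos(p₁·p₂) ≈ 0.896 rad (51.3°). The total great-circle distance is δ·R ≈ 0.896 × 3440 ≈ 3081 nmi, so the target fraction is f = 2600/3081 ≈ 0.844.
Interpolate at f ≈ 0.844 with slerp weights a = sin((1−f)δ)/sin δ ≈ 0.179, b = sin(fδ)/sin δ ≈ 0.879.
p = a·p₁ + b·p₂ ≈ (-0.659, -0.535, 0.529); φ = arcsin(p_z) ≈ 31.91°, λ = atan2(p_y, p_x) ≈ -140.92°.

≈ (32°N, 141°W)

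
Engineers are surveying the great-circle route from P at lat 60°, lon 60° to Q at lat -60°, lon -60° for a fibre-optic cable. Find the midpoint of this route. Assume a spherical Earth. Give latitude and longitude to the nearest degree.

≈ lat 0°, lon 0°

The haversine formula gives a central angle δ ≈ 2.636 rad (151.0°) between the endpoints.
Interpolate at f = 1/2 with slerp weights a = sin((1−f)δ)/sin δ ≈ 2.000, b = sin(fδ)/sin δ ≈ 2.000.
p = a·p₁ + b·p₂ ≈ (1.000, 0.000, 0.000); φ = arcsin(p_z) ≈ 0.00°, λ = atan2(p_y, p_x) ≈ 0.00°.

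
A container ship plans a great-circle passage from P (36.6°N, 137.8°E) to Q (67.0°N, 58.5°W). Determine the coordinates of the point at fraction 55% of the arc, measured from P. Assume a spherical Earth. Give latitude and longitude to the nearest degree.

≈ (77°N, 158°E)

Convert each endpoint to a unit vector on the sphere (x = cos φ cos λ, y = cos φ sin λ, z = sin φ).
The central angle between the endpoints is δ = arccos(p₁·p₂) ≈ 1.320 rad (75.7°).
Interpolate at f = 0.55 with slerp weights a = sin((1−f)δ)/sin δ ≈ 0.578, b = sin(fδ)/sin δ ≈ 0.685.
p = a·p₁ + b·p₂ ≈ (-0.204, 0.083, 0.975); φ = arcsin(p_z) ≈ 77.29°, λ = atan2(p_y, p_x) ≈ 157.77°.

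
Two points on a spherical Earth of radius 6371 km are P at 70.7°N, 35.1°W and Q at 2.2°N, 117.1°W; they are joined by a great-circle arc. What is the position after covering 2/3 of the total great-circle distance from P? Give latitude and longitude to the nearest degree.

≈ 29°N, 107°W

The haversine formula gives a central angle δ ≈ 1.489 rad (85.3°) between the endpoints.
Interpolate at f = 2/3 with slerp weights a = sin((1−f)δ)/sin δ ≈ 0.478, b = sin(fδ)/sin δ ≈ 0.840.
p = a·p₁ + b·p₂ ≈ (-0.253, -0.838, 0.483); φ = arcsin(p_z) ≈ 28.89°, λ = atan2(p_y, p_x) ≈ -106.81°.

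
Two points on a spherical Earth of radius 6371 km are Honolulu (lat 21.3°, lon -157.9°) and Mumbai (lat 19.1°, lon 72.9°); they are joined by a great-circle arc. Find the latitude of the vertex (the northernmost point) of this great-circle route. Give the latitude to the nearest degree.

≈ 41°

The great circle lies in the plane with unit normal n̂ = (p₁ × p₂)/|p₁ × p₂|.
Here n̂_z ≈ -0.759; the vertex latitude is φ_max = arccos|n̂_z| ≈ 40.6°.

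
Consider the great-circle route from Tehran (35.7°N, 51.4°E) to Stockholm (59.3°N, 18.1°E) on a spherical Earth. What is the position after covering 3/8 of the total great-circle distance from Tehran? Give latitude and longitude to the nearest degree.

The haversine formula gives a central angle δ ≈ 0.558 rad (32.0°) between the endpoints.
Interpolate at f = 3/8 with slerp weights a = sin((1−f)δ)/sin δ ≈ 0.645, b = sin(fδ)/sin δ ≈ 0.392.
p = a·p₁ + b·p₂ ≈ (0.517, 0.472, 0.714); φ = arcsin(p_z) ≈ 45.56°, λ = atan2(p_y, p_x) ≈ 42.36°.

≈ (46°N, 42°E)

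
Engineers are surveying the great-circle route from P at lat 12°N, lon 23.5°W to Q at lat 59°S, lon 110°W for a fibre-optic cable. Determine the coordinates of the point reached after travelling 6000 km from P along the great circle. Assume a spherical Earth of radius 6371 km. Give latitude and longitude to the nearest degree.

≈ lat 34°S, lon 54°W

From cos δ = sin φ₁ sin φ₂ + cos φ₁ cos φ₂ cos Δλ, the central angle is δ ≈ 1.719 rad (98.5°). The total great-circle distance is δ·R ≈ 1.719 × 6371 ≈ 10950 km, so the target fraction is f = 6000/10950 ≈ 0.548.
Interpolate at f ≈ 0.548 with slerp weights a = sin((1−f)δ)/sin δ ≈ 0.709, b = sin(fδ)/sin δ ≈ 0.818.
p = a·p₁ + b·p₂ ≈ (0.492, -0.672, -0.553); φ = arcsin(p_z) ≈ -33.60°, λ = atan2(p_y, p_x) ≈ -53.80°.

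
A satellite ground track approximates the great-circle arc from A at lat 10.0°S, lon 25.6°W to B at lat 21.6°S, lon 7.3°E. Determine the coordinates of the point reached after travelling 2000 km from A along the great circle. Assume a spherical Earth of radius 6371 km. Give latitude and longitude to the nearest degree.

Write both endpoints as unit vectors p₁, p₂ with components (cos φ cos λ, cos φ sin λ, sin φ).
The central angle between the endpoints is δ = arccos(p₁·p₂) ≈ 0.587 rad (33.6°). The total great-circle distance is δ·R ≈ 0.587 × 6371 ≈ 3738 km, so the target fraction is f = 2000/3738 ≈ 0.535.
Interpolate at f ≈ 0.535 with slerp weights a = sin((1−f)δ)/sin δ ≈ 0.487, b = sin(fδ)/sin δ ≈ 0.558.
p = a·p₁ + b·p₂ ≈ (0.947, -0.141, -0.290); φ = arcsin(p_z) ≈ -16.85°, λ = atan2(p_y, p_x) ≈ -8.49°.

≈ lat 17°S, lon 8°W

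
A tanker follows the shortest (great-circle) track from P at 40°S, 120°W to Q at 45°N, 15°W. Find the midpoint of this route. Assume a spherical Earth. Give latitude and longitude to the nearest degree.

≈ 4°N, 70°W

The haversine formula gives a central angle δ ≈ 2.208 rad (126.5°) between the endpoints.
Interpolate at f = 1/2 with slerp weights a = sin((1−f)δ)/sin δ ≈ 1.111, b = sin(fδ)/sin δ ≈ 1.111.
p = a·p₁ + b·p₂ ≈ (0.333, -0.940, 0.071); φ = arcsin(p_z) ≈ 4.10°, λ = atan2(p_y, p_x) ≈ -70.48°.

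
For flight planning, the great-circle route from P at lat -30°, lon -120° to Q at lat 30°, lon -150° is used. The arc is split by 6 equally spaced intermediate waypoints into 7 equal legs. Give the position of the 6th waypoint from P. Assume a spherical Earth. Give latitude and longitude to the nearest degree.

Convert each endpoint to a unit vector on the sphere (x = cos φ cos λ, y = cos φ sin λ, z = sin φ).
The central angle between the endpoints is δ = arccos(p₁·p₂) ≈ 1.160 rad (66.5°).
Interpolate at f = 6/7 with slerp weights a = sin((1−f)δ)/sin δ ≈ 0.180, b = sin(fδ)/sin δ ≈ 0.914.
p = a·p₁ + b·p₂ ≈ (-0.764, -0.531, 0.367); φ = arcsin(p_z) ≈ 21.55°, λ = atan2(p_y, p_x) ≈ -145.20°.

≈ lat 22°, lon -145°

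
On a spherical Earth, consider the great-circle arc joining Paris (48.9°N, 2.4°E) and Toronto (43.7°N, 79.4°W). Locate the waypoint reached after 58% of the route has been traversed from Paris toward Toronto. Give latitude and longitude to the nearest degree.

≈ (53°N, 48°W)

The haversine formula gives a central angle δ ≈ 0.942 rad (54.0°) between the endpoints.
Interpolate at f = 0.58 with slerp weights a = sin((1−f)δ)/sin δ ≈ 0.477, b = sin(fδ)/sin δ ≈ 0.642.
p = a·p₁ + b·p₂ ≈ (0.398, -0.443, 0.803); φ = arcsin(p_z) ≈ 53.41°, λ = atan2(p_y, p_x) ≈ -48.06°.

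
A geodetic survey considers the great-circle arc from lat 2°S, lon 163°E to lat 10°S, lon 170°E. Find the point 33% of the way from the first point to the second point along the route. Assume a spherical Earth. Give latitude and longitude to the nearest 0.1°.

≈ lat 4.6°S, lon 165.3°E

Write both endpoints as unit vectors p₁, p₂ with components (cos φ cos λ, cos φ sin λ, sin φ).
The central angle between the endpoints is δ = arccos(p₁·p₂) ≈ 0.185 rad (10.6°).
Interpolate at f = 0.33 with slerp weights a = sin((1−f)δ)/sin δ ≈ 0.672, b = sin(fδ)/sin δ ≈ 0.332.
p = a·p₁ + b·p₂ ≈ (-0.964, 0.253, -0.081); φ = arcsin(p_z) ≈ -4.65°, λ = atan2(p_y, p_x) ≈ 165.29°.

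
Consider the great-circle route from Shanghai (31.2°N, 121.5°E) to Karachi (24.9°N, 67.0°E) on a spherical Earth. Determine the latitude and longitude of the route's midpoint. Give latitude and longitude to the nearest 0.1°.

Convert each endpoint to a unit vector on the sphere (x = cos φ cos λ, y = cos φ sin λ, z = sin φ).
The central angle between the endpoints is δ = arccos(p₁·p₂) ≈ 0.838 rad (48.0°).
Interpolate at f = 1/2 with slerp weights a = sin((1−f)δ)/sin δ ≈ 0.547, b = sin(fδ)/sin δ ≈ 0.547.
p = a·p₁ + b·p₂ ≈ (-0.051, 0.856, 0.514); φ = arcsin(p_z) ≈ 30.93°, λ = atan2(p_y, p_x) ≈ 93.38°.

≈ 30.9°N, 93.4°E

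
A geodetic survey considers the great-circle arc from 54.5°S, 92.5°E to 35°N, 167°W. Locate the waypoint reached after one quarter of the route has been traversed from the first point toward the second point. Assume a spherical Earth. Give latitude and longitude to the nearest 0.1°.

Convert each endpoint to a unit vector on the sphere (x = cos φ cos λ, y = cos φ sin λ, z = sin φ).
The central angle between the endpoints is δ = arccos(p₁·p₂) ≈ 2.158 rad (123.6°).
Interpolate at f = 1/4 with slerp weights a = sin((1−f)δ)/sin δ ≈ 1.199, b = sin(fδ)/sin δ ≈ 0.617.
p = a·p₁ + b·p₂ ≈ (-0.523, 0.582, -0.623); φ = arcsin(p_z) ≈ -38.52°, λ = atan2(p_y, p_x) ≈ 131.91°.

≈ 38.5°S, 131.9°E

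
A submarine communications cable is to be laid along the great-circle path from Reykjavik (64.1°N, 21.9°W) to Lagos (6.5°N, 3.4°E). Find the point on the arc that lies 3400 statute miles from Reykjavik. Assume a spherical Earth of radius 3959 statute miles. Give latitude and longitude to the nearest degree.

Convert each endpoint to a unit vector on the sphere (x = cos φ cos λ, y = cos φ sin λ, z = sin φ).
The central angle between the endpoints is δ = arccos(p₁·p₂) ≈ 1.054 rad (60.4°). The total great-circle distance is δ·R ≈ 1.054 × 3959 ≈ 4172 mi, so the target fraction is f = 3400/4172 ≈ 0.815.
Interpolate at f ≈ 0.815 with slerp weights a = sin((1−f)δ)/sin δ ≈ 0.223, b = sin(fδ)/sin δ ≈ 0.871.
p = a·p₁ + b·p₂ ≈ (0.954, 0.015, 0.299); φ = arcsin(p_z) ≈ 17.41°, λ = atan2(p_y, p_x) ≈ 0.90°.

≈ (17°N, 1°E)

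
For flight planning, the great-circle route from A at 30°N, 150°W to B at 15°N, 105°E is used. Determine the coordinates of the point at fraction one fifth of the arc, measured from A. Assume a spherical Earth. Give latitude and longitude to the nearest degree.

≈ 35°N, 172°W

Convert each endpoint to a unit vector on the sphere (x = cos φ cos λ, y = cos φ sin λ, z = sin φ).
The central angle between the endpoints is δ = arccos(p₁·p₂) ≈ 1.658 rad (95.0°).
Interpolate at f = 1/5 with slerp weights a = sin((1−f)δ)/sin δ ≈ 0.974, b = sin(fδ)/sin δ ≈ 0.327.
p = a·p₁ + b·p₂ ≈ (-0.812, -0.117, 0.572); φ = arcsin(p_z) ≈ 34.86°, λ = atan2(p_y, p_x) ≈ -171.81°.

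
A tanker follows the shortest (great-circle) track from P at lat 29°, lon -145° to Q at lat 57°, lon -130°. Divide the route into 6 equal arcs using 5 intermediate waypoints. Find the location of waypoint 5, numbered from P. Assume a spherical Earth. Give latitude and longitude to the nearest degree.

≈ lat 52°, lon -134°

The haversine formula gives a central angle δ ≈ 0.522 rad (29.9°) between the endpoints.
Interpolate at f = 5/6 with slerp weights a = sin((1−f)δ)/sin δ ≈ 0.174, b = sin(fδ)/sin δ ≈ 0.845.
p = a·p₁ + b·p₂ ≈ (-0.421, -0.440, 0.793); φ = arcsin(p_z) ≈ 52.50°, λ = atan2(p_y, p_x) ≈ -133.72°.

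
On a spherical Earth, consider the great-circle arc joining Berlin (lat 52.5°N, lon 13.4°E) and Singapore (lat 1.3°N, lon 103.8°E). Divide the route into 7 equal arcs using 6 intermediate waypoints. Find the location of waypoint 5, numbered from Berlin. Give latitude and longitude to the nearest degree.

≈ lat 21°N, lon 87°E

Convert each endpoint to a unit vector on the sphere (x = cos φ cos λ, y = cos φ sin λ, z = sin φ).
The central angle between the endpoints is δ = arccos(p₁·p₂) ≈ 1.557 rad (89.2°).
Interpolate at f = 5/7 with slerp weights a = sin((1−f)δ)/sin δ ≈ 0.430, b = sin(fδ)/sin δ ≈ 0.897.
p = a·p₁ + b·p₂ ≈ (0.041, 0.931, 0.362); φ = arcsin(p_z) ≈ 21.21°, λ = atan2(p_y, p_x) ≈ 87.48°.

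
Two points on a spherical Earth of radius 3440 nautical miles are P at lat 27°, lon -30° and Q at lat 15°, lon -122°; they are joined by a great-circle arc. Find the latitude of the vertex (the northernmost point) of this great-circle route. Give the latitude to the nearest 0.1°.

≈ 30.3°

The great circle lies in the plane with unit normal n̂ = (p₁ × p₂)/|p₁ × p₂|.
Here n̂_z ≈ -0.863; the vertex latitude is φ_max = arccos|n̂_z| ≈ 30.3°.
Check via Clairaut: cos φ_max = |cos φ₁| · sin C = cos(27.0°)·sin(75.7°) ≈ 0.863, again giving ≈ 30.3°.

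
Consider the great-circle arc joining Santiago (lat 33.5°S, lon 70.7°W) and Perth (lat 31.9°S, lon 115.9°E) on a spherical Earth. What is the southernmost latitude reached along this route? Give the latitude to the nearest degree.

≈ 85°S

The great circle lies in the plane with unit normal n̂ = (p₁ × p₂)/|p₁ × p₂|.
Here n̂_z ≈ -0.089; the vertex latitude is φ_max = arccos|n̂_z| ≈ 84.9°.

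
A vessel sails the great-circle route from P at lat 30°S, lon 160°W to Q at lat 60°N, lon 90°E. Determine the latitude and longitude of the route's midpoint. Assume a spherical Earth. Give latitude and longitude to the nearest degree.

≈ lat 24°N, lon 166°E

Convert each endpoint to a unit vector on the sphere (x = cos φ cos λ, y = cos φ sin λ, z = sin φ).
The central angle between the endpoints is δ = arccos(p₁·p₂) ≈ 2.191 rad (125.5°).
Interpolate at f = 1/2 with slerp weights a = sin((1−f)δ)/sin δ ≈ 1.093, b = sin(fδ)/sin δ ≈ 1.093.
p = a·p₁ + b·p₂ ≈ (-0.889, 0.223, 0.400); φ = arcsin(p_z) ≈ 23.57°, λ = atan2(p_y, p_x) ≈ 165.94°.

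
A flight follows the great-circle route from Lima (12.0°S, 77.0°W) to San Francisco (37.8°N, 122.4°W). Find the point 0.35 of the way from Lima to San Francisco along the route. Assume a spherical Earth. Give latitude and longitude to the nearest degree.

Write both endpoints as unit vectors p₁, p₂ with components (cos φ cos λ, cos φ sin λ, sin φ).
The central angle between the endpoints is δ = arccos(p₁·p₂) ≈ 1.143 rad (65.5°).
Interpolate at f = 0.35 with slerp weights a = sin((1−f)δ)/sin δ ≈ 0.743, b = sin(fδ)/sin δ ≈ 0.428.
p = a·p₁ + b·p₂ ≈ (-0.018, -0.994, 0.108); φ = arcsin(p_z) ≈ 6.19°, λ = atan2(p_y, p_x) ≈ -91.02°.

≈ 6°N, 91°W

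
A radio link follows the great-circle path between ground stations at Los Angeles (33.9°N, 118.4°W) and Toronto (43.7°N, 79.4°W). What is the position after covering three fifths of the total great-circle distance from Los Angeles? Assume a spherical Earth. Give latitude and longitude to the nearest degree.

≈ 41°N, 96°W

Convert each endpoint to a unit vector on the sphere (x = cos φ cos λ, y = cos φ sin λ, z = sin φ).
The central angle between the endpoints is δ = arccos(p₁·p₂) ≈ 0.552 rad (31.6°).
Interpolate at f = 3/5 with slerp weights a = sin((1−f)δ)/sin δ ≈ 0.418, b = sin(fδ)/sin δ ≈ 0.620.
p = a·p₁ + b·p₂ ≈ (-0.082, -0.746, 0.661); φ = arcsin(p_z) ≈ 41.40°, λ = atan2(p_y, p_x) ≈ -96.31°.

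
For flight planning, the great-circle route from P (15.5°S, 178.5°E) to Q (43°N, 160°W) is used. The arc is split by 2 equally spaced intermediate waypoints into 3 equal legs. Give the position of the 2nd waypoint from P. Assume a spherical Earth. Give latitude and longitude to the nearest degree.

≈ (24°N, 169°W)

From cos δ = sin φ₁ sin φ₂ + cos φ₁ cos φ₂ cos Δλ, the central angle is δ ≈ 1.078 rad (61.7°).
Interpolate at f = 2/3 with slerp weights a = sin((1−f)δ)/sin δ ≈ 0.399, b = sin(fδ)/sin δ ≈ 0.747.
p = a·p₁ + b·p₂ ≈ (-0.898, -0.177, 0.403); φ = arcsin(p_z) ≈ 23.76°, λ = atan2(p_y, p_x) ≈ -168.86°.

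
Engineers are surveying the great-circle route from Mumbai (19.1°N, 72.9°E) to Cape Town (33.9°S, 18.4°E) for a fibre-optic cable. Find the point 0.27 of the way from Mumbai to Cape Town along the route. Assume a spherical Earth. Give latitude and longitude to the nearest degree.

Convert each endpoint to a unit vector on the sphere (x = cos φ cos λ, y = cos φ sin λ, z = sin φ).
The central angle between the endpoints is δ = arccos(p₁·p₂) ≈ 1.294 rad (74.2°).
Interpolate at f = 0.27 with slerp weights a = sin((1−f)δ)/sin δ ≈ 0.842, b = sin(fδ)/sin δ ≈ 0.356.
p = a·p₁ + b·p₂ ≈ (0.514, 0.854, 0.077); φ = arcsin(p_z) ≈ 4.42°, λ = atan2(p_y, p_x) ≈ 58.94°.

≈ 4°N, 59°E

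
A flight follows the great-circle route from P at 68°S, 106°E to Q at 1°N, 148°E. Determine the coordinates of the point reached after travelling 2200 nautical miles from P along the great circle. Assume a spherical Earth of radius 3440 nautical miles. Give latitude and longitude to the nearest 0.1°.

≈ 35.6°S, 136.6°E

Write both endpoints as unit vectors p₁, p₂ with components (cos φ cos λ, cos φ sin λ, sin φ).
The central angle between the endpoints is δ = arccos(p₁·p₂) ≈ 1.306 rad (74.8°). The total great-circle distance is δ·R ≈ 1.306 × 3440 ≈ 4491 nmi, so the target fraction is f = 2200/4491 ≈ 0.490.
Interpolate at f ≈ 0.490 with slerp weights a = sin((1−f)δ)/sin δ ≈ 0.640, b = sin(fδ)/sin δ ≈ 0.618.
p = a·p₁ + b·p₂ ≈ (-0.591, 0.558, -0.583); φ = arcsin(p_z) ≈ -35.65°, λ = atan2(p_y, p_x) ≈ 136.61°.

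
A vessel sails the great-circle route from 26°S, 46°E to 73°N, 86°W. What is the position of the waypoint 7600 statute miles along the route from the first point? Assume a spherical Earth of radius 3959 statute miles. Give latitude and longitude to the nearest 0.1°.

≈ 74.4°N, 24.6°W

Write both endpoints as unit vectors p₁, p₂ with components (cos φ cos λ, cos φ sin λ, sin φ).
The central angle between the endpoints is δ = arccos(p₁·p₂) ≈ 2.208 rad (126.5°). The total great-circle distance is δ·R ≈ 2.208 × 3959 ≈ 8742 mi, so the target fraction is f = 7600/8742 ≈ 0.869.
Interpolate at f ≈ 0.869 with slerp weights a = sin((1−f)δ)/sin δ ≈ 0.354, b = sin(fδ)/sin δ ≈ 1.169.
p = a·p₁ + b·p₂ ≈ (0.245, -0.112, 0.963); φ = arcsin(p_z) ≈ 74.38°, λ = atan2(p_y, p_x) ≈ -24.62°.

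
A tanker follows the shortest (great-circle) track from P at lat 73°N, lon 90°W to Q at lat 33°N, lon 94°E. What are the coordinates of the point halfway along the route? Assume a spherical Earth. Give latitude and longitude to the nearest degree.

≈ lat 70°N, lon 96°E

Convert each endpoint to a unit vector on the sphere (x = cos φ cos λ, y = cos φ sin λ, z = sin φ).
The central angle between the endpoints is δ = arccos(p₁·p₂) ≈ 1.291 rad (74.0°).
Interpolate at f = 1/2 with slerp weights a = sin((1−f)δ)/sin δ ≈ 0.626, b = sin(fδ)/sin δ ≈ 0.626.
p = a·p₁ + b·p₂ ≈ (-0.037, 0.341, 0.939); φ = arcsin(p_z) ≈ 69.96°, λ = atan2(p_y, p_x) ≈ 96.14°.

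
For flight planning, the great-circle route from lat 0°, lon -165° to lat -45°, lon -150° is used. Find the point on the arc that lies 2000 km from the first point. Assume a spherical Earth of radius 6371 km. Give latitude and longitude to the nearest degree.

≈ lat -17°, lon -160°

The haversine formula gives a central angle δ ≈ 0.819 rad (46.9°) between the endpoints. The total great-circle distance is δ·R ≈ 0.819 × 6371 ≈ 5217 km, so the target fraction is f = 2000/5217 ≈ 0.383.
Interpolate at f ≈ 0.383 with slerp weights a = sin((1−f)δ)/sin δ ≈ 0.662, b = sin(fδ)/sin δ ≈ 0.423.
p = a·p₁ + b·p₂ ≈ (-0.899, -0.321, -0.299); φ = arcsin(p_z) ≈ -17.39°, λ = atan2(p_y, p_x) ≈ -160.35°.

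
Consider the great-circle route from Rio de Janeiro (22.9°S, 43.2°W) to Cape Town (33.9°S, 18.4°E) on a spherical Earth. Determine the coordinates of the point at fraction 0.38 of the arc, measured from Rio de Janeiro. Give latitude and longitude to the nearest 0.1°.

The haversine formula gives a central angle δ ≈ 0.951 rad (54.5°) between the endpoints.
Interpolate at f = 0.38 with slerp weights a = sin((1−f)δ)/sin δ ≈ 0.683, b = sin(fδ)/sin δ ≈ 0.434.
p = a·p₁ + b·p₂ ≈ (0.801, -0.317, -0.508); φ = arcsin(p_z) ≈ -30.54°, λ = atan2(p_y, p_x) ≈ -21.59°.

≈ (30.5°S, 21.6°W)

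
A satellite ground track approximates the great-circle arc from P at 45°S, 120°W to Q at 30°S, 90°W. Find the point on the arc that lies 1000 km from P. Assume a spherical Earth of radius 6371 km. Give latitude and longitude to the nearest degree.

Convert each endpoint to a unit vector on the sphere (x = cos φ cos λ, y = cos φ sin λ, z = sin φ).
The central angle between the endpoints is δ = arccos(p₁·p₂) ≈ 0.487 rad (27.9°). The total great-circle distance is δ·R ≈ 0.487 × 6371 ≈ 3101 km, so the target fraction is f = 1000/3101 ≈ 0.323.
Interpolate at f ≈ 0.323 with slerp weights a = sin((1−f)δ)/sin δ ≈ 0.692, b = sin(fδ)/sin δ ≈ 0.334.
p = a·p₁ + b·p₂ ≈ (-0.245, -0.713, -0.657); φ = arcsin(p_z) ≈ -41.04°, λ = atan2(p_y, p_x) ≈ -108.94°.

≈ 41°S, 109°W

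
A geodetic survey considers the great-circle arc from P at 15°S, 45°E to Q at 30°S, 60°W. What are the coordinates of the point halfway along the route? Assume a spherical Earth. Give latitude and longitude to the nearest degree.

Write both endpoints as unit vectors p₁, p₂ with components (cos φ cos λ, cos φ sin λ, sin φ).
The central angle between the endpoints is δ = arccos(p₁·p₂) ≈ 1.658 rad (95.0°).
Interpolate at f = 1/2 with slerp weights a = sin((1−f)δ)/sin δ ≈ 0.740, b = sin(fδ)/sin δ ≈ 0.740.
p = a·p₁ + b·p₂ ≈ (0.826, -0.050, -0.562); φ = arcsin(p_z) ≈ -34.17°, λ = atan2(p_y, p_x) ≈ -3.43°.

≈ 34°S, 3°W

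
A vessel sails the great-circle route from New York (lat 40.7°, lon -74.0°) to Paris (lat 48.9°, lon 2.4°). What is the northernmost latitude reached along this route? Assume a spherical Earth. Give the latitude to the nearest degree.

The great circle lies in the plane with unit normal n̂ = (p₁ × p₂)/|p₁ × p₂|.
Here n̂_z ≈ +0.610; the vertex latitude is φ_max = arccos|n̂_z| ≈ 52.4°.

≈ 52°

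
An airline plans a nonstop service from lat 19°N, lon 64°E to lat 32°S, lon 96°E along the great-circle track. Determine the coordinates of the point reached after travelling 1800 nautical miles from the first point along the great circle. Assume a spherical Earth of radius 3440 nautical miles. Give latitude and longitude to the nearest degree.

≈ lat 7°S, lon 79°E

Convert each endpoint to a unit vector on the sphere (x = cos φ cos λ, y = cos φ sin λ, z = sin φ).
The central angle between the endpoints is δ = arccos(p₁·p₂) ≈ 1.039 rad (59.5°). The total great-circle distance is δ·R ≈ 1.039 × 3440 ≈ 3573 nmi, so the target fraction is f = 1800/3573 ≈ 0.504.
Interpolate at f ≈ 0.504 with slerp weights a = sin((1−f)δ)/sin δ ≈ 0.572, b = sin(fδ)/sin δ ≈ 0.580.
p = a·p₁ + b·p₂ ≈ (0.186, 0.975, -0.121); φ = arcsin(p_z) ≈ -6.96°, λ = atan2(p_y, p_x) ≈ 79.22°.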